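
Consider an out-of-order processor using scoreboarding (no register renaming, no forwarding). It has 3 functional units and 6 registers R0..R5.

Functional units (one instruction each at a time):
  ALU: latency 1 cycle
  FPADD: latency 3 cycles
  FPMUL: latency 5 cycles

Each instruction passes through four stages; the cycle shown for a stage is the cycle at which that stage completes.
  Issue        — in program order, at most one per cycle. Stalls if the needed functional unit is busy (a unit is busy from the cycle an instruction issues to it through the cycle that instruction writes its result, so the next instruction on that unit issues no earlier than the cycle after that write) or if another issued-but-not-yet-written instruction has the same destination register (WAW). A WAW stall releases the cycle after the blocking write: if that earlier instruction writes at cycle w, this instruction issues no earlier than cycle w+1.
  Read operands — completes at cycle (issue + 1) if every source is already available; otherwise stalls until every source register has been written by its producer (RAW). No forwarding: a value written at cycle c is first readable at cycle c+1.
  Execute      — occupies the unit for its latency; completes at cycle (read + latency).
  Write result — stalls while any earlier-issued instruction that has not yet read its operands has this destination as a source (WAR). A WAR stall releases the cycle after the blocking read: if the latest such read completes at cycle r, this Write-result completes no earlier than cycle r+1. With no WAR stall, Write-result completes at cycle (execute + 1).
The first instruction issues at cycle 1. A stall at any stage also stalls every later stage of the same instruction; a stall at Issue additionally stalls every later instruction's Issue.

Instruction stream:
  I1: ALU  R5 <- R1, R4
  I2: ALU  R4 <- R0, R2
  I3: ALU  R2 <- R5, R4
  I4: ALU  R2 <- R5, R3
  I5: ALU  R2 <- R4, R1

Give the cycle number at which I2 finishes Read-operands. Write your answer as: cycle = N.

cycle 1: issue I1 (ALU)
cycle 2: I1 read-ops
cycle 3: I1 finished on ALU
cycle 4: I1→R5
cycle 5: issue I2 (ALU)
cycle 6: I2 read-ops
cycle 7: I2 finished on ALU
cycle 8: I2→R4
cycle 9: issue I3 (ALU)
cycle 10: I3 read-ops
cycle 11: I3 finished on ALU
cycle 12: I3→R2
cycle 13: issue I4 (ALU)
cycle 14: I4 read-ops
cycle 15: I4 finished on ALU
cycle 16: I4→R2
cycle 17: issue I5 (ALU)
cycle 18: I5 read-ops
cycle 19: I5 finished on ALU
cycle 20: I5→R2

cycle = 6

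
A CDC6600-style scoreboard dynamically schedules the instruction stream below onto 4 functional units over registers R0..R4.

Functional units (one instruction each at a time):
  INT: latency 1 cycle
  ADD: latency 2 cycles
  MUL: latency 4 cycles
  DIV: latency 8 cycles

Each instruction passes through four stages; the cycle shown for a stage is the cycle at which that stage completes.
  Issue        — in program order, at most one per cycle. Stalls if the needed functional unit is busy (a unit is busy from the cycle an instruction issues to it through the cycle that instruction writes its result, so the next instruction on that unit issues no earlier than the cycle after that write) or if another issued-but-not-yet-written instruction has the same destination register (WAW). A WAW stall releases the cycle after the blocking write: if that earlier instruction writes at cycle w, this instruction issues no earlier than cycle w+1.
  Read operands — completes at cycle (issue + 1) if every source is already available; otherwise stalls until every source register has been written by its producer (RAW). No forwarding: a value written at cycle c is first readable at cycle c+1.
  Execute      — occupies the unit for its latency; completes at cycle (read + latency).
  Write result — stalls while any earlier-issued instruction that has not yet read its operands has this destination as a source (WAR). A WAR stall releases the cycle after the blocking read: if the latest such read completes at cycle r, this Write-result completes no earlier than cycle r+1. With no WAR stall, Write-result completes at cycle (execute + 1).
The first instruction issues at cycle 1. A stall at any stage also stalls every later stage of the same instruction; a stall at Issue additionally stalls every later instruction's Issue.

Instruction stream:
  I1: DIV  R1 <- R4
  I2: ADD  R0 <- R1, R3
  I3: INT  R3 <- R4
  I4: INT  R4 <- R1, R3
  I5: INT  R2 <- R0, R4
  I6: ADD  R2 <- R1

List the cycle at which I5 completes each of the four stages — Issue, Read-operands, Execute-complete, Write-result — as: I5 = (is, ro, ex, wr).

I5 = (18, 19, 20, 21)

cycle 1: I1 issues→DIV
cycle 2: I1 reads, I2 issues→ADD
cycle 3: I3 issues→INT
cycle 4: I3 reads
cycle 5: I3 exec-done
cycle 10: I1 exec-done
cycle 11: I1 writes R1
cycle 12: I2 reads
cycle 13: I3 writes R3
cycle 14: I2 exec-done, I4 issues→INT
cycle 15: I2 writes R0, I4 reads
cycle 16: I4 exec-done
cycle 17: I4 writes R4
cycle 18: I5 issues→INT
cycle 19: I5 reads
cycle 20: I5 exec-done
cycle 21: I5 writes R2
cycle 22: I6 issues→ADD
cycle 23: I6 reads
cycle 25: I6 exec-done
cycle 26: I6 writes R2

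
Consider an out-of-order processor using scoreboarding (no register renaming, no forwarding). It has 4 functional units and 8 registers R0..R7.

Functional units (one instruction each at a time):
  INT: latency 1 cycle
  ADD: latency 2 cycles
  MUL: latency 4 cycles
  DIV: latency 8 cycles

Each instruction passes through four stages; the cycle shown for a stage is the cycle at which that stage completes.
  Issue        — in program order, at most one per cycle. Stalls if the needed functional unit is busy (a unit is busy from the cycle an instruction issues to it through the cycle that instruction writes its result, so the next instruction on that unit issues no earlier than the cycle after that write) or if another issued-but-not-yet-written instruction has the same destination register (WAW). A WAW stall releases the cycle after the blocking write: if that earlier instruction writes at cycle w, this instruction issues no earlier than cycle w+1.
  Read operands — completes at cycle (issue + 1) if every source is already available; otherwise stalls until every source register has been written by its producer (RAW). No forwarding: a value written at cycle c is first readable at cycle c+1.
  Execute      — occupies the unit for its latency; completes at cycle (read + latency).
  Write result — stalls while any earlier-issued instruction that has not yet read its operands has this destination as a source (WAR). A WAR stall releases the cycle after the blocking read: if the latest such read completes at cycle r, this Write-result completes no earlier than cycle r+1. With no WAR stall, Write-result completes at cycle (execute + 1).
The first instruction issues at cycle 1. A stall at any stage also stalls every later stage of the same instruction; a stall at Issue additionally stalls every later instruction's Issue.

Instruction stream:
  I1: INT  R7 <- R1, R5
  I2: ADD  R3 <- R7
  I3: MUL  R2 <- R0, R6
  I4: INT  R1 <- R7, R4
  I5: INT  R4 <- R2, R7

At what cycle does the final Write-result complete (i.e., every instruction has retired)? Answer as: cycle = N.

t=1  issue I1 (INT)
t=2  I1 read-ops | issue I2 (ADD)
t=3  I1 finished on INT | issue I3 (MUL)
t=4  I1→R7 | I3 read-ops
t=5  I2 read-ops | issue I4 (INT)
t=6  I4 read-ops
t=7  I2 finished on ADD | I4 finished on INT
t=8  I2→R3 | I3 finished on MUL | I4→R1
t=9  I3→R2 | issue I5 (INT)
t=10  I5 read-ops
t=11  I5 finished on INT
t=12  I5→R4

cycle = 12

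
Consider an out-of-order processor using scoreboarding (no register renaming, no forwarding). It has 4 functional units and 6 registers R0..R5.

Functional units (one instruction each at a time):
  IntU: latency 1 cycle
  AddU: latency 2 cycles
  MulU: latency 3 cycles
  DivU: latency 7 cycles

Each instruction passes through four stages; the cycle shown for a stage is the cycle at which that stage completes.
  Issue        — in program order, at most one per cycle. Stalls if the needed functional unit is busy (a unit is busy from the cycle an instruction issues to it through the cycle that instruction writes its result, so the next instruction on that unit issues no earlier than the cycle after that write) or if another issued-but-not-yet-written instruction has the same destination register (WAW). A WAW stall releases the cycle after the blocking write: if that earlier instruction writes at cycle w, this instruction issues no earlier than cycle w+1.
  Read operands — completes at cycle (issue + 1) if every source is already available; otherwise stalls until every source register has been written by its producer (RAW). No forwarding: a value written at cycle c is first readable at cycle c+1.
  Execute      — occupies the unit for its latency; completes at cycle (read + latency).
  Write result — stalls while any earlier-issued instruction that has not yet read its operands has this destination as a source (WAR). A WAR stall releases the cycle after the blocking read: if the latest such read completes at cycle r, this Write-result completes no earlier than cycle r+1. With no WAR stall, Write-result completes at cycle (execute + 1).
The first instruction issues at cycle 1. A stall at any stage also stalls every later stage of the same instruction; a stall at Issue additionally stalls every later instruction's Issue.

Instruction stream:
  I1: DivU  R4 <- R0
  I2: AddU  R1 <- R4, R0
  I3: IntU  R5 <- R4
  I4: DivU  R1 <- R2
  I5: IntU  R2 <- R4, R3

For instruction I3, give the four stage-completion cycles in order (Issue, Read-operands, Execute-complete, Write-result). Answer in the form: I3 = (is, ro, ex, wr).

t=1  I1→DivU
t=2  I1 RO · I2→AddU
t=3  I3→IntU
t=9  I1 EX
t=10  I1 WR R4
t=11  I2 RO · I3 RO
t=12  I3 EX
t=13  I2 EX · I3 WR R5
t=14  I2 WR R1
t=15  I4→DivU
t=16  I4 RO · I5→IntU
t=17  I5 RO
t=18  I5 EX
t=19  I5 WR R2
t=23  I4 EX
t=24  I4 WR R1

I3 = (3, 11, 12, 13)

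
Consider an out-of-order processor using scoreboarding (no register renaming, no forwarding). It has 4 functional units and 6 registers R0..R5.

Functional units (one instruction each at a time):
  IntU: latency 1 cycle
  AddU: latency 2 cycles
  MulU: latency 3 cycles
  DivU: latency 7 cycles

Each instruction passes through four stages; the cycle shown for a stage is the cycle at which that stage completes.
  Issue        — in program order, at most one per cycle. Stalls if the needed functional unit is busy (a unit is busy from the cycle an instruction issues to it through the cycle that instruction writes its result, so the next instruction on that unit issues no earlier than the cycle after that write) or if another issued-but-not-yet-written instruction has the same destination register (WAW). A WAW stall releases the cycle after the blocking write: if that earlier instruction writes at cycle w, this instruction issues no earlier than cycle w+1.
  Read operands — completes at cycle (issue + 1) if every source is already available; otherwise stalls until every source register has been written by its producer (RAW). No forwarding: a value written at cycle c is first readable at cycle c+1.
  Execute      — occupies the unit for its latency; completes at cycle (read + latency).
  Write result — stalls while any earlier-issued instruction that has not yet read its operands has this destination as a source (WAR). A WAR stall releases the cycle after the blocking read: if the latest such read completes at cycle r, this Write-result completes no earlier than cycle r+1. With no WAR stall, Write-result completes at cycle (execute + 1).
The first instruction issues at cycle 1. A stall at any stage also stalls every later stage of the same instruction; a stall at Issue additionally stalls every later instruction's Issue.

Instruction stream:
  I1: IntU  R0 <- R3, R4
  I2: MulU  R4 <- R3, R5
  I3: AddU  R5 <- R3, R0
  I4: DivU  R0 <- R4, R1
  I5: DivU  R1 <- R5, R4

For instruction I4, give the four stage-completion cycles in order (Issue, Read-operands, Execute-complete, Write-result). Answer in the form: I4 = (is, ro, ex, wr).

I1  is:1  ro:2  ex:3  wr:4
I2  is:2  ro:3  ex:6  wr:7
I3  is:3  ro:5  ex:7  wr:8  — RAW R0: wait I1 write@4
I4  is:5  ro:8  ex:15  wr:16  — WAW R0: wait I1 write@4, RAW R4: wait I2 write@7
I5  is:17  ro:18  ex:25  wr:26  — struct: DivU busy until I4 writes@16

I4 = (5, 8, 15, 16)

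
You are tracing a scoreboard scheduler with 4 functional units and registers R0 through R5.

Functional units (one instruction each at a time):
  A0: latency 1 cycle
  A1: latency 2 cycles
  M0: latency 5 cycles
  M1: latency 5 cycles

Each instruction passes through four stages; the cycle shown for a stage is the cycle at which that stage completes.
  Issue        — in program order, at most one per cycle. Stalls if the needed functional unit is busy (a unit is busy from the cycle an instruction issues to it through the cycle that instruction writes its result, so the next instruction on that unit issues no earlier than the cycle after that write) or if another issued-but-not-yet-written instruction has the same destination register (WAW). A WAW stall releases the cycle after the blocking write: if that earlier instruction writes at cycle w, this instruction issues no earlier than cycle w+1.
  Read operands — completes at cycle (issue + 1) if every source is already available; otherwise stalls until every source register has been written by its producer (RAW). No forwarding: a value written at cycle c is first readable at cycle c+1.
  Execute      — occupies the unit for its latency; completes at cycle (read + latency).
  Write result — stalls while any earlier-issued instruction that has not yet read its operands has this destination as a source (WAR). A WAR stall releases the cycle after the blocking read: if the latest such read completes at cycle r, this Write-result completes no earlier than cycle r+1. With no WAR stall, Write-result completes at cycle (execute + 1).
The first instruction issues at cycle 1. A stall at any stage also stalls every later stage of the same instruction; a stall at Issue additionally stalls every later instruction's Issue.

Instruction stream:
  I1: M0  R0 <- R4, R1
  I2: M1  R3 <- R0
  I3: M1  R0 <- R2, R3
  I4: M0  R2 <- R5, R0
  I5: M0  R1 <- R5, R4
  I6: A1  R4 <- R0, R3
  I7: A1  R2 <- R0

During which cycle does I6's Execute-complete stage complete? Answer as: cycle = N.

cycle 1: issue I1 (M0)
cycle 2: I1 read-ops | issue I2 (M1)
cycle 7: I1 finished on M0
cycle 8: I1→R0
cycle 9: I2 read-ops
cycle 14: I2 finished on M1
cycle 15: I2→R3
cycle 16: issue I3 (M1)
cycle 17: I3 read-ops | issue I4 (M0)
cycle 22: I3 finished on M1
cycle 23: I3→R0
cycle 24: I4 read-ops
cycle 29: I4 finished on M0
cycle 30: I4→R2
cycle 31: issue I5 (M0)
cycle 32: I5 read-ops | issue I6 (A1)
cycle 33: I6 read-ops
cycle 35: I6 finished on A1
cycle 36: I6→R4
cycle 37: I5 finished on M0 | issue I7 (A1)
cycle 38: I5→R1 | I7 read-ops
cycle 40: I7 finished on A1
cycle 41: I7→R2

cycle = 35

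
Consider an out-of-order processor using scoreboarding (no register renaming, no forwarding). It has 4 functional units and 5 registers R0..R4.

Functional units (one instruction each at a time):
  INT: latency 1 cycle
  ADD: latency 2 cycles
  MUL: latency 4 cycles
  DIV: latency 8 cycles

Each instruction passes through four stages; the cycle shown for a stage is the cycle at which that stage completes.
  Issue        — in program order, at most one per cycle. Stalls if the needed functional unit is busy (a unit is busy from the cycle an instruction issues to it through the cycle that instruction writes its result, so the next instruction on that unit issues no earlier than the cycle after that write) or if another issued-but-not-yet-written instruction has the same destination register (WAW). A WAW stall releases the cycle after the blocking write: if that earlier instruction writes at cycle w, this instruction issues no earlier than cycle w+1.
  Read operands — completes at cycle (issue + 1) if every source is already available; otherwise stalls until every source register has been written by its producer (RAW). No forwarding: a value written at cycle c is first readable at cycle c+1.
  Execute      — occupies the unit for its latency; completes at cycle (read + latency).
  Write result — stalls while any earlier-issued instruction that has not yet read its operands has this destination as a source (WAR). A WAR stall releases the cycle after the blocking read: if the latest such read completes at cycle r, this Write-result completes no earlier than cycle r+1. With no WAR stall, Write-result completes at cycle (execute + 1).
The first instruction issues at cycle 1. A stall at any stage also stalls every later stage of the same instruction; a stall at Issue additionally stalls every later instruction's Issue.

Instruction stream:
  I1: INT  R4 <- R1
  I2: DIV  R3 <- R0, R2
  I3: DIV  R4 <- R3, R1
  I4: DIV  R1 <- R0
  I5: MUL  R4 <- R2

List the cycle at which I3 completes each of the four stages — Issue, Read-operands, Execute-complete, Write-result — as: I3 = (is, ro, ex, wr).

I3 = (13, 14, 22, 23)

I1 -> (1, 2, 3, 4)
I2 -> (2, 3, 11, 12)
I3 -> (13, 14, 22, 23)  // struct: DIV busy until I2 writes@12
I4 -> (24, 25, 33, 34)  // struct: DIV busy until I3 writes@23
I5 -> (25, 26, 30, 31)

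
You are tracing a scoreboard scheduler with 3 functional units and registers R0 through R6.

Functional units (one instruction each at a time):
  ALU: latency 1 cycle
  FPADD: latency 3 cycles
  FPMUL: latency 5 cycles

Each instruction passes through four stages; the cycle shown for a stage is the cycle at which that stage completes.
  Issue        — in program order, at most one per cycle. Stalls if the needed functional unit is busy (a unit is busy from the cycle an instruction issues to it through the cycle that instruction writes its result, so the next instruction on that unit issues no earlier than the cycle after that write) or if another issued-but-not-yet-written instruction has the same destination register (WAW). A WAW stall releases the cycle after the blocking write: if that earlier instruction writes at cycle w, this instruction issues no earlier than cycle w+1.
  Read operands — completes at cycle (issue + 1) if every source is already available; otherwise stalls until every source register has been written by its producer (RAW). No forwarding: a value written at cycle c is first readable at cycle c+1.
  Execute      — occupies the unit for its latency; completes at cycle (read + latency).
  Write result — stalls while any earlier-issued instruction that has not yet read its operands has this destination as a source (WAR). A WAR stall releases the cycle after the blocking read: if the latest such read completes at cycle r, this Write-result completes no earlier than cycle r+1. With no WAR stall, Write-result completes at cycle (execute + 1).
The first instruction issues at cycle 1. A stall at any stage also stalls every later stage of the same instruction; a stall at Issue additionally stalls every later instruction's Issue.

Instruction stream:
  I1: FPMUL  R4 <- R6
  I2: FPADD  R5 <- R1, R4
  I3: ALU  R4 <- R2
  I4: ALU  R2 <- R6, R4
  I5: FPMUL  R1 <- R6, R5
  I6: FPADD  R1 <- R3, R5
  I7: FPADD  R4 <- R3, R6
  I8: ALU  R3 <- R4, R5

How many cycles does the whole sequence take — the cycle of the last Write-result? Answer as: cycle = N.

cycle = 36

cycle 1: I1 issues→FPMUL
cycle 2: I1 reads · I2 issues→FPADD
cycle 7: I1 exec-done
cycle 8: I1 writes R4
cycle 9: I2 reads · I3 issues→ALU
cycle 10: I3 reads
cycle 11: I3 exec-done
cycle 12: I2 exec-done · I3 writes R4
cycle 13: I2 writes R5 · I4 issues→ALU
cycle 14: I4 reads · I5 issues→FPMUL
cycle 15: I4 exec-done · I5 reads
cycle 16: I4 writes R2
cycle 20: I5 exec-done
cycle 21: I5 writes R1
cycle 22: I6 issues→FPADD
cycle 23: I6 reads
cycle 26: I6 exec-done
cycle 27: I6 writes R1
cycle 28: I7 issues→FPADD
cycle 29: I7 reads · I8 issues→ALU
cycle 32: I7 exec-done
cycle 33: I7 writes R4
cycle 34: I8 reads
cycle 35: I8 exec-done
cycle 36: I8 writes R3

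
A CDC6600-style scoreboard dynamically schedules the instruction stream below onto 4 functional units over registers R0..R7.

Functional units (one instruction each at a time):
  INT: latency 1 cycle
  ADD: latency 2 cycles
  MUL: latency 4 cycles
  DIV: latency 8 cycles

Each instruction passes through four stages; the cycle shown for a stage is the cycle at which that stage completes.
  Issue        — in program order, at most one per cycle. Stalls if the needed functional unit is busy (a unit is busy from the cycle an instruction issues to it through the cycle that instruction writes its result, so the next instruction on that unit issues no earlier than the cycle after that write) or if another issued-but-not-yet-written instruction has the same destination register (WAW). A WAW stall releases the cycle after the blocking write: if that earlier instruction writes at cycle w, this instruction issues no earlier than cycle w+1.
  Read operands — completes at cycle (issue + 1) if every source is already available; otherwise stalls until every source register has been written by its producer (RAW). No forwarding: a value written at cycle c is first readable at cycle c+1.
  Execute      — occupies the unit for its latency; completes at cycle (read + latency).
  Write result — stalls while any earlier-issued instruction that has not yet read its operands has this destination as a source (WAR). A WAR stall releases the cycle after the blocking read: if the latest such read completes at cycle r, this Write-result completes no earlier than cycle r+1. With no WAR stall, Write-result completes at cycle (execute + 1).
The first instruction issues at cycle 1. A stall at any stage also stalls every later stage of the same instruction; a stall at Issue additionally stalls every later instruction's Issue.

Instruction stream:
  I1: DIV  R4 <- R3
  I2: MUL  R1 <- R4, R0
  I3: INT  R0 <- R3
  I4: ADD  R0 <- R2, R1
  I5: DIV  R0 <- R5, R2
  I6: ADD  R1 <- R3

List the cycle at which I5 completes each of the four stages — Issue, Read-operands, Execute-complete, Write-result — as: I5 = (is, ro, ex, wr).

I5 = (22, 23, 31, 32)

cycle 1: I1 dispatched to DIV
cycle 2: I1 operands ready · I2 dispatched to MUL
cycle 3: I3 dispatched to INT
cycle 4: I3 operands ready
cycle 5: I3 complete
cycle 10: I1 complete
cycle 11: R4←I1
cycle 12: I2 operands ready
cycle 13: R0←I3
cycle 14: I4 dispatched to ADD
cycle 16: I2 complete
cycle 17: R1←I2
cycle 18: I4 operands ready
cycle 20: I4 complete
cycle 21: R0←I4
cycle 22: I5 dispatched to DIV
cycle 23: I5 operands ready · I6 dispatched to ADD
cycle 24: I6 operands ready
cycle 26: I6 complete
cycle 27: R1←I6
cycle 31: I5 complete
cycle 32: R0←I5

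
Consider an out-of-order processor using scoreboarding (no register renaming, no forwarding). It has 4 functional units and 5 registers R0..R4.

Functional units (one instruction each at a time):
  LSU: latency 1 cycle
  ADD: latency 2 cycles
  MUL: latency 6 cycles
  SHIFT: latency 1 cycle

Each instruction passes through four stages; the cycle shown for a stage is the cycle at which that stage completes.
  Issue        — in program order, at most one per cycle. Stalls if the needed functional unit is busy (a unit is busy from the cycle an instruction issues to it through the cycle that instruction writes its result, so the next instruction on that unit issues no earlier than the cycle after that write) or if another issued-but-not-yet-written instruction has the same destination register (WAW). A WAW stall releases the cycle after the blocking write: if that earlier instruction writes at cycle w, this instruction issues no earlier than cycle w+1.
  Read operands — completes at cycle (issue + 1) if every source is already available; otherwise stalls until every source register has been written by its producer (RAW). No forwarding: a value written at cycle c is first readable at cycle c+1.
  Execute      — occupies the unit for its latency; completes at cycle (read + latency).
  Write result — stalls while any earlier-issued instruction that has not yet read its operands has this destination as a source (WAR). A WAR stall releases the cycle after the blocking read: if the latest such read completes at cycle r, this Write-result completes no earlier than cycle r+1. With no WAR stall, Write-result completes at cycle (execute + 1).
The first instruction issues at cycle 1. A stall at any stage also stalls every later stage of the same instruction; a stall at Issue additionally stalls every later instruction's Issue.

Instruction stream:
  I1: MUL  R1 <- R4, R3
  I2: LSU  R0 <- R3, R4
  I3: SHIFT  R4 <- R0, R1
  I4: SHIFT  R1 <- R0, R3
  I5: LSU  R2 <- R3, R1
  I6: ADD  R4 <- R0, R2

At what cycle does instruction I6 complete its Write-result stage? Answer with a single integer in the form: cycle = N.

c1: I1→MUL
c2: I1 RO, I2→LSU
c3: I2 RO, I3→SHIFT
c4: I2 EX
c5: I2 WR R0
c8: I1 EX
c9: I1 WR R1
c10: I3 RO
c11: I3 EX
c12: I3 WR R4
c13: I4→SHIFT
c14: I4 RO, I5→LSU
c15: I4 EX, I6→ADD
c16: I4 WR R1
c17: I5 RO
c18: I5 EX
c19: I5 WR R2
c20: I6 RO
c22: I6 EX
c23: I6 WR R4

cycle = 23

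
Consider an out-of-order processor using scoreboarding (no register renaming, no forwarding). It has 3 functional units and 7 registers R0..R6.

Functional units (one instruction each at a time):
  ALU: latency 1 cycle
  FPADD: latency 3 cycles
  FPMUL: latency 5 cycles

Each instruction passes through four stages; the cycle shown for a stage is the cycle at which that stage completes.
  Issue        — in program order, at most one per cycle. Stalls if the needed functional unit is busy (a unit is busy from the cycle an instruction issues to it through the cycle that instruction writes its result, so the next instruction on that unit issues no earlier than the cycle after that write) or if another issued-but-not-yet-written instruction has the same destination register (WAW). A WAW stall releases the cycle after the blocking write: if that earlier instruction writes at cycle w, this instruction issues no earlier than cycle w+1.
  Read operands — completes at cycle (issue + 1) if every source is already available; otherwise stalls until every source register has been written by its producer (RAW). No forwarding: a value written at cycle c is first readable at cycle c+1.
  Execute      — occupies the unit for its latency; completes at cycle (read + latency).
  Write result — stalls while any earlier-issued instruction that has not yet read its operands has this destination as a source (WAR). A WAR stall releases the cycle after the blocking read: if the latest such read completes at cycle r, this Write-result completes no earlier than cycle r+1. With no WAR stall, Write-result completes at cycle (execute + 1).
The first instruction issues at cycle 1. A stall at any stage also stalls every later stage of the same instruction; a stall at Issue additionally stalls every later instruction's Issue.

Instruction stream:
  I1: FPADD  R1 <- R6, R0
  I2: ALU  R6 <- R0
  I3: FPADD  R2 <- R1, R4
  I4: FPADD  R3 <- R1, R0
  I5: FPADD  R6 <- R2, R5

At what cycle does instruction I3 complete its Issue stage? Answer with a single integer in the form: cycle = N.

[1] I1 dispatched to FPADD
[2] I1 operands ready | I2 dispatched to ALU
[3] I2 operands ready
[4] I2 complete
[5] I1 complete | R6←I2
[6] R1←I1
[7] I3 dispatched to FPADD
[8] I3 operands ready
[11] I3 complete
[12] R2←I3
[13] I4 dispatched to FPADD
[14] I4 operands ready
[17] I4 complete
[18] R3←I4
[19] I5 dispatched to FPADD
[20] I5 operands ready
[23] I5 complete
[24] R6←I5

cycle = 7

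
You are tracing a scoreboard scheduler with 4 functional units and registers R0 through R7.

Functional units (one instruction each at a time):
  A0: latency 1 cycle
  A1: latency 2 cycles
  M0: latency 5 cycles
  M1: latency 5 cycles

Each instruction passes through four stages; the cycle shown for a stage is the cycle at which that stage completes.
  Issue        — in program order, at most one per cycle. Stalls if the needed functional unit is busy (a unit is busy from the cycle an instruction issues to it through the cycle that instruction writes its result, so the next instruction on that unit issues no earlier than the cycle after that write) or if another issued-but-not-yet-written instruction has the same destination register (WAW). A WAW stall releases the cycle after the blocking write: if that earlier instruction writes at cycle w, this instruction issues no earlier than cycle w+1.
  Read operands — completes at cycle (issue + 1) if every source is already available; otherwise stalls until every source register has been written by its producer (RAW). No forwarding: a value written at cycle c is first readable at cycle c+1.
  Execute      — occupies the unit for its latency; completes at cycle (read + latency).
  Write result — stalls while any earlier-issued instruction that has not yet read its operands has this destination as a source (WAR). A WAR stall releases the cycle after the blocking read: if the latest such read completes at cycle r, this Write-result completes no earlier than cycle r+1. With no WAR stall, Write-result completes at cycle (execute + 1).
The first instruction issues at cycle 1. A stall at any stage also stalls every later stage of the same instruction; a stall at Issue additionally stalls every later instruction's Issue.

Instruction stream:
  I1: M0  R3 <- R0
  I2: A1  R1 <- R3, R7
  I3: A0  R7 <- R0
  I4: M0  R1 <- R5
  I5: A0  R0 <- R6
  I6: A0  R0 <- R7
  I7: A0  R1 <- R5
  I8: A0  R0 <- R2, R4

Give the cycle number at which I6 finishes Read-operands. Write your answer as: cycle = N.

  I1 | 1 | 2 | 7 | 8
  I2 | 2 | 9 | 11 | 12   RAW R3: wait I1 write@8
  I3 | 3 | 4 | 5 | 10   WAR R7: wait I2 read@9
  I4 | 13 | 14 | 19 | 20   WAW R1: wait I2 write@12
  I5 | 14 | 15 | 16 | 17
  I6 | 18 | 19 | 20 | 21   struct: A0 busy until I5 writes@17
  I7 | 22 | 23 | 24 | 25   struct: A0 busy until I6 writes@21
  I8 | 26 | 27 | 28 | 29   struct: A0 busy until I7 writes@25

cycle = 19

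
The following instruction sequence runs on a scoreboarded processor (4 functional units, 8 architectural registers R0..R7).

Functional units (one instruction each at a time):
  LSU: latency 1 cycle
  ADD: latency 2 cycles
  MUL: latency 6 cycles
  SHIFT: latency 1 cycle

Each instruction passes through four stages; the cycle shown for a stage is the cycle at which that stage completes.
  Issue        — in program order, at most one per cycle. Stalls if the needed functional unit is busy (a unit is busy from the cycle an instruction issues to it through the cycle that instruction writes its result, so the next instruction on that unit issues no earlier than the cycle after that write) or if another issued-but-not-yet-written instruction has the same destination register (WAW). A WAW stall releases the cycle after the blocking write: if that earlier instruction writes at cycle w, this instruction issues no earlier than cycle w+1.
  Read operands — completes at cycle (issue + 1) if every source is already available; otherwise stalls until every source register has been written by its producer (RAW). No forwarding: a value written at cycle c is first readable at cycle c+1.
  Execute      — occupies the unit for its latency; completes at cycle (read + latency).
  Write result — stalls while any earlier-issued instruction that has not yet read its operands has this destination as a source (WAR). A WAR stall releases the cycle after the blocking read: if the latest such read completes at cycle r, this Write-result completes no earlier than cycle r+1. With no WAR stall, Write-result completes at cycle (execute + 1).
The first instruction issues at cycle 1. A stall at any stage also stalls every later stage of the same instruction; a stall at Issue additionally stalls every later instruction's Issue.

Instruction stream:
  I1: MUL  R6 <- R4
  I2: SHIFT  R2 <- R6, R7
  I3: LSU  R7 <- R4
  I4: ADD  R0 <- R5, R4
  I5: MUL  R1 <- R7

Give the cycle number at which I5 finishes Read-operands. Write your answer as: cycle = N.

cycle = 12

c1: I1 dispatched to MUL
c2: I1 operands ready | I2 dispatched to SHIFT
c3: I3 dispatched to LSU
c4: I3 operands ready | I4 dispatched to ADD
c5: I3 complete | I4 operands ready
c7: I4 complete
c8: I1 complete | R0←I4
c9: R6←I1
c10: I2 operands ready | I5 dispatched to MUL
c11: I2 complete | R7←I3
c12: R2←I2 | I5 operands ready
c18: I5 complete
c19: R1←I5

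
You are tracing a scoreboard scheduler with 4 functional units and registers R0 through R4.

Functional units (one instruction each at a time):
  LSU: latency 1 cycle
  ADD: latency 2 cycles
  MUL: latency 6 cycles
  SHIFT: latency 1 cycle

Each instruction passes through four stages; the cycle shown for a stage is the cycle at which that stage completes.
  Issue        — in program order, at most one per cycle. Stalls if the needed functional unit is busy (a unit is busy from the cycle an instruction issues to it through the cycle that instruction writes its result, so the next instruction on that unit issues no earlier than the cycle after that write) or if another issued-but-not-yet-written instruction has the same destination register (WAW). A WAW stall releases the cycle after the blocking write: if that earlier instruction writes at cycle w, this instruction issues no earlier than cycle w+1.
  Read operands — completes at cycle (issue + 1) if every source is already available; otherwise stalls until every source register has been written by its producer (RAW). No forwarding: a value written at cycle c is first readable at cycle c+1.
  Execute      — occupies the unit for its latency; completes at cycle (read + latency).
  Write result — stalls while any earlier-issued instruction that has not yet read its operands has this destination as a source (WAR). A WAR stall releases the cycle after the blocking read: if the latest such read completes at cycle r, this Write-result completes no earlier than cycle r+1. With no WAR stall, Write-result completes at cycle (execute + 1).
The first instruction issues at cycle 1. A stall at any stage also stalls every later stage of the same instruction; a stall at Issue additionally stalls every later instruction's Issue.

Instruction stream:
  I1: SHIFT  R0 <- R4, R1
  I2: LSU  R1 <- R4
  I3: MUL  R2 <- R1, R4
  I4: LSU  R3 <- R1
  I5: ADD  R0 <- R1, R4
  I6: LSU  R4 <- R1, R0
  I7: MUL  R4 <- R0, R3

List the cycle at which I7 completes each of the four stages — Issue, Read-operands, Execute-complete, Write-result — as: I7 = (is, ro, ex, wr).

I7 = (15, 16, 22, 23)

[I1] 1/2/3/4
[I2] 2/3/4/5
[I3] 3/6/12/13  (RAW R1: wait I2 write@5)
[I4] 6/7/8/9  (struct: LSU busy until I2 writes@5)
[I5] 7/8/10/11
[I6] 10/12/13/14  (struct: LSU busy until I4 writes@9; RAW R0: wait I5 write@11)
[I7] 15/16/22/23  (WAW R4: wait I6 write@14)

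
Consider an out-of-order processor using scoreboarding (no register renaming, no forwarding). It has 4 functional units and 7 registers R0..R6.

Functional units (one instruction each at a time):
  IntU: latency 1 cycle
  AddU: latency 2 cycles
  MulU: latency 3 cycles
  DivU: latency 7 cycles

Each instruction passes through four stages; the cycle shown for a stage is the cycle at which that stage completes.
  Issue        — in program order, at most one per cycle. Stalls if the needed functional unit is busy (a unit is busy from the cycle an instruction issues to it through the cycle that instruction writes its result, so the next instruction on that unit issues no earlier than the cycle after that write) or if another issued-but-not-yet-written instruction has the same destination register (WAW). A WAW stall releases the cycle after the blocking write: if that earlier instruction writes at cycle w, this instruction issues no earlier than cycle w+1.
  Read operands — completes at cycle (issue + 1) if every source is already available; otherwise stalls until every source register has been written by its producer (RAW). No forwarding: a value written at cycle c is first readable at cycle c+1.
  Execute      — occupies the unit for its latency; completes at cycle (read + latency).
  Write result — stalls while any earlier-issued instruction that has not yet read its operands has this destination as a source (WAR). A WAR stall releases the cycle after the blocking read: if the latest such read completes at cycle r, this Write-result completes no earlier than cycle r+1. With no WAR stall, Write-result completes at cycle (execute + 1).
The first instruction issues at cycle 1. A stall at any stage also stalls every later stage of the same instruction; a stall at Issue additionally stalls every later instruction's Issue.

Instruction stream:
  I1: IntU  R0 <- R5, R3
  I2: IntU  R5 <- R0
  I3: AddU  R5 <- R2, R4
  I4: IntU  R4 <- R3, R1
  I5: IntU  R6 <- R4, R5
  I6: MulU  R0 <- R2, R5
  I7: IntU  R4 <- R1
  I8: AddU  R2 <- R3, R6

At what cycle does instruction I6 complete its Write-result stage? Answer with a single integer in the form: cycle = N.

c1: I1 dispatched to IntU
c2: I1 operands ready
c3: I1 complete
c4: R0←I1
c5: I2 dispatched to IntU
c6: I2 operands ready
c7: I2 complete
c8: R5←I2
c9: I3 dispatched to AddU
c10: I3 operands ready | I4 dispatched to IntU
c11: I4 operands ready
c12: I3 complete | I4 complete
c13: R5←I3 | R4←I4
c14: I5 dispatched to IntU
c15: I5 operands ready | I6 dispatched to MulU
c16: I5 complete | I6 operands ready
c17: R6←I5
c18: I7 dispatched to IntU
c19: I6 complete | I7 operands ready | I8 dispatched to AddU
c20: R0←I6 | I7 complete | I8 operands ready
c21: R4←I7
c22: I8 complete
c23: R2←I8

cycle = 20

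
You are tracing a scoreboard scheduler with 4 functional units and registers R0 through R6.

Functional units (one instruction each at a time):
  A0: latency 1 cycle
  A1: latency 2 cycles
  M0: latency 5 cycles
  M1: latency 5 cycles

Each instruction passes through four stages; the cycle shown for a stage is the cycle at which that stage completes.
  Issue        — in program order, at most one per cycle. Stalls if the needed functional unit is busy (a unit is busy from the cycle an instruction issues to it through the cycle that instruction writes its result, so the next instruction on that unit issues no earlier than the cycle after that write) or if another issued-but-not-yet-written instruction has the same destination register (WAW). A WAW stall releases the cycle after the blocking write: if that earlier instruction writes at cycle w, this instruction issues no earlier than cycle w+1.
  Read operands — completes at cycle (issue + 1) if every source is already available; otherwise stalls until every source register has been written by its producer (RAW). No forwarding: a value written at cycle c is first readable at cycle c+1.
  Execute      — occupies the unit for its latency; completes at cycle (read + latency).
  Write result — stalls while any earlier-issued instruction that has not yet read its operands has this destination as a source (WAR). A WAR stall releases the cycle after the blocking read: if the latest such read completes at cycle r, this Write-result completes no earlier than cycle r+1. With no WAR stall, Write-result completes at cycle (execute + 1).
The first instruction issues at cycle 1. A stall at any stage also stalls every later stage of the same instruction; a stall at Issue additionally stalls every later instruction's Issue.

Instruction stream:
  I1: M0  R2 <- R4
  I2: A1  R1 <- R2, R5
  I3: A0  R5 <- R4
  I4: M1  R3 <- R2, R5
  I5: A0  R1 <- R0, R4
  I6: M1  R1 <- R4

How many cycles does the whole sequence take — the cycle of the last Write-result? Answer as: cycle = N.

cycle = 25

  I1 | 1 | 2 | 7 | 8
  I2 | 2 | 9 | 11 | 12   RAW R2: wait I1 write@8
  I3 | 3 | 4 | 5 | 10   WAR R5: wait I2 read@9
  I4 | 4 | 11 | 16 | 17   RAW R5: wait I3 write@10
  I5 | 13 | 14 | 15 | 16   WAW R1: wait I2 write@12
  I6 | 18 | 19 | 24 | 25   struct: M1 busy until I4 writes@17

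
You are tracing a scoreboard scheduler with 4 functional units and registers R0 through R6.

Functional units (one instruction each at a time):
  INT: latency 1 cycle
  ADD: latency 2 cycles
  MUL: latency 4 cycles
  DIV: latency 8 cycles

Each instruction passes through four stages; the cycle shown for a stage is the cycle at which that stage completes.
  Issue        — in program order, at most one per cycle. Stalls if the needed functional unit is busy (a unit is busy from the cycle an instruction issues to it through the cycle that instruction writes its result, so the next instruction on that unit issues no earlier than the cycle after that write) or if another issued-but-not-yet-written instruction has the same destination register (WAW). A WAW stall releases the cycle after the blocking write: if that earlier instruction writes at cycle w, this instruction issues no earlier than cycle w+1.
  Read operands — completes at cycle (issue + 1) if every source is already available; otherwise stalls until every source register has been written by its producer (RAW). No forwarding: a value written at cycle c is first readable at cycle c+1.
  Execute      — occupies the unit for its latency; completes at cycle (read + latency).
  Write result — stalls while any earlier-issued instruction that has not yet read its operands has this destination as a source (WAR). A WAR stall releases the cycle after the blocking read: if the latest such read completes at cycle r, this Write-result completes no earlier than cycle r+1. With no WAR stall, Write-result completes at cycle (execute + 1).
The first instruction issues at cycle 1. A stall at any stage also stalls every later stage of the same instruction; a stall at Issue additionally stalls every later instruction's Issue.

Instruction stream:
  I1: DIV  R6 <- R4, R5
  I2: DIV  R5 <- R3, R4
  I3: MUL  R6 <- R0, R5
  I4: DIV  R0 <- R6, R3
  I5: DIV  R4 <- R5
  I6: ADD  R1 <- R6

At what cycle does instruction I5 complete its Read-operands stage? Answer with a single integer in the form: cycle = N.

c1: issue I1 (DIV)
c2: I1 read-ops
c10: I1 finished on DIV
c11: I1→R6
c12: issue I2 (DIV)
c13: I2 read-ops | issue I3 (MUL)
c21: I2 finished on DIV
c22: I2→R5
c23: I3 read-ops | issue I4 (DIV)
c27: I3 finished on MUL
c28: I3→R6
c29: I4 read-ops
c37: I4 finished on DIV
c38: I4→R0
c39: issue I5 (DIV)
c40: I5 read-ops | issue I6 (ADD)
c41: I6 read-ops
c43: I6 finished on ADD
c44: I6→R1
c48: I5 finished on DIV
c49: I5→R4

cycle = 40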